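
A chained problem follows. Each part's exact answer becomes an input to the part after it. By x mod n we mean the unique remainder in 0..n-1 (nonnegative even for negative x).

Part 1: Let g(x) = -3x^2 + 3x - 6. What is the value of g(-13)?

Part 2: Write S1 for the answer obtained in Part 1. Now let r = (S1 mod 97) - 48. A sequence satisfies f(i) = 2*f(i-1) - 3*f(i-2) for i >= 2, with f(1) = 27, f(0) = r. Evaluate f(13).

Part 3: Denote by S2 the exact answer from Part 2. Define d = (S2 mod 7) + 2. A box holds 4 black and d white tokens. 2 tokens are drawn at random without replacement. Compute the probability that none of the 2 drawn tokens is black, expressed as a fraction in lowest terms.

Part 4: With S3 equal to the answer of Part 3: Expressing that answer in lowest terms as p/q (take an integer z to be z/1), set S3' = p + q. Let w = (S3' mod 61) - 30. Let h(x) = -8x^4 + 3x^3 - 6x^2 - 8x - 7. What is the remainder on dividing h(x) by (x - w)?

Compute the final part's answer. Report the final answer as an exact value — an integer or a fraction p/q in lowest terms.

-1908727

Part 1: -3*(-13)^2 + 3*(-13)^1 - 6 = (-507) + (-39) + (-6) = -552; answer -552
Part 2: S1 = -552; r = -18; f(2) = 2*(27) - 3*(-18) = 108; iterating: f(2)=108, f(3)=135, f(4)=-54, f(5)=-513, f(6)=-864, f(7)=-189, f(8)=2214, f(9)=4995, f(10)=3348, f(11)=-8289, f(12)=-26622, f(13)=-28377; answer -28377
Part 3: S2 = -28377; d = 3; total draws C(7,2) = 21; favorable C(3,2) = 3; P = 1/7; answer 1/7
Part 4: S3 = 1/7; threaded value p + q = 8; w = -22; remainder = value at the root: -8*(-22)^4 + 3*(-22)^3 - 6*(-22)^2 - 8*(-22)^1 - 7 = (-1874048) + (-31944) + (-2904) + (176) + (-7) = -1908727; answer -1908727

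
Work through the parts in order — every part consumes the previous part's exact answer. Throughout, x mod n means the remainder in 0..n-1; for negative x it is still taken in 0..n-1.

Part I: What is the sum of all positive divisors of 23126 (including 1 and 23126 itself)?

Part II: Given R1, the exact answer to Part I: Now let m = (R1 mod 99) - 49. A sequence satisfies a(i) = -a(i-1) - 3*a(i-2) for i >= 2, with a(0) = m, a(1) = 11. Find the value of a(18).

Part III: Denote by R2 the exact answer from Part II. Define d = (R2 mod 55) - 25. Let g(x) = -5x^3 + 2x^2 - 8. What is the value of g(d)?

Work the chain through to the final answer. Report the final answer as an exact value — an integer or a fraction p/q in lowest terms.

-28520

Part I: 23126 = 2 * 31 * 373; sigma = (1 + 2) * (1 + 31) * (1 + 373) = 3 * 32 * 374 = 35904; answer 35904
Part II: R1 = 35904; m = 17; a(2) = -1*(11) - 3*(17) = -62; iterating: a(2)=-62, a(3)=29, a(4)=157, a(5)=-244, a(6)=-227, a(7)=959, a(8)=-278, a(9)=-2599, a(10)=3433, a(11)=4364, a(12)=-14663, a(13)=1571, a(14)=42418, a(15)=-47131, a(16)=-80123, a(17)=221516, a(18)=18853; answer 18853
Part III: R2 = 18853; d = 18; -5*(18)^3 + 2*(18)^2 - 8 = (-29160) + (648) + (-8) = -28520; answer -28520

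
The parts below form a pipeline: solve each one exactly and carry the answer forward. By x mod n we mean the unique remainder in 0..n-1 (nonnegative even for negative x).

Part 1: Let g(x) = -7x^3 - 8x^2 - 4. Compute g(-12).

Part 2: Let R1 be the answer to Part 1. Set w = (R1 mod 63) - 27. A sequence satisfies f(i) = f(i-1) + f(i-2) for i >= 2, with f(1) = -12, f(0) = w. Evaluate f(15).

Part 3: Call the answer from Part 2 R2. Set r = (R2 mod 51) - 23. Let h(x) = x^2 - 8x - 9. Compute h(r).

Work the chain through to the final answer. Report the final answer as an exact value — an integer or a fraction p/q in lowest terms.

459

Part 1: -7*(-12)^3 - 8*(-12)^2 - 4 = (12096) + (-1152) + (-4) = 10940; answer 10940
Part 2: R1 = 10940; w = 14; f(2) = 1*(-12) + 1*(14) = 2; iterating: f(2)=2, f(3)=-10, f(4)=-8, f(5)=-18, f(6)=-26, f(7)=-44, f(8)=-70, f(9)=-114, f(10)=-184, f(11)=-298, f(12)=-482, f(13)=-780, f(14)=-1262, f(15)=-2042; answer -2042
Part 3: R2 = -2042; r = 26; 1*(26)^2 - 8*(26)^1 - 9 = (676) + (-208) + (-9) = 459; answer 459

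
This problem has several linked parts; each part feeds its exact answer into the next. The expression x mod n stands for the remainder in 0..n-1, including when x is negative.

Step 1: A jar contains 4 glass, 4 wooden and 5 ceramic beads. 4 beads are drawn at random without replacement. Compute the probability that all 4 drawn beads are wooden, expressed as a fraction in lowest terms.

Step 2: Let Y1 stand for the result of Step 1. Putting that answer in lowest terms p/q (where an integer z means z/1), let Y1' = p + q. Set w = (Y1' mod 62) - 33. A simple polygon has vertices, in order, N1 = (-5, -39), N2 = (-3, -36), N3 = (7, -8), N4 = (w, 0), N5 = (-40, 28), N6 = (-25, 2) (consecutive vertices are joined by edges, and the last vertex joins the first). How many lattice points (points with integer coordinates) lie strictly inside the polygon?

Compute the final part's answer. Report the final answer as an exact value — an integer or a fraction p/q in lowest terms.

Step 1: total draws C(13,4) = 715; favorable C(4,4) = 1; P = 1/715; answer 1/715
Step 2: Y1 = 1/715; threaded value p + q = 716; w = 1; cross terms: (-5*-36 - -3*-39)=63, (-3*-8 - 7*-36)=276, (7*0 - 1*-8)=8, (1*28 - -40*0)=28, (-40*2 - -25*28)=620, (-25*-39 - -5*2)=985; twice the area = |1980| = 1980; area = 990; boundary points = 1 + 2 + 2 + 1 + 1 + 1 = 8; strictly interior points = area - boundary/2 + 1 = 987; answer 987

987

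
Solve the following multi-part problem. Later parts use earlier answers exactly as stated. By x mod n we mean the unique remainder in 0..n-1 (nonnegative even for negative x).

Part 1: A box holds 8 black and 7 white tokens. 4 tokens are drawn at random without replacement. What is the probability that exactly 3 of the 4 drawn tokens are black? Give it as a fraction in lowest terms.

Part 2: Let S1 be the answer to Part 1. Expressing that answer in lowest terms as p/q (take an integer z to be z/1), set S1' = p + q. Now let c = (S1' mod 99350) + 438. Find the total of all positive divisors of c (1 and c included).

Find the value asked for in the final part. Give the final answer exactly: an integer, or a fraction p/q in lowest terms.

Part 1: total draws C(15,4) = 1365; favorable C(8,3)*C(7,1) = 392; P = 56/195; answer 56/195
Part 2: S1 = 56/195; threaded value p + q = 251; c = 689; 689 = 13 * 53; sigma = (1 + 13) * (1 + 53) = 14 * 54 = 756; answer 756

756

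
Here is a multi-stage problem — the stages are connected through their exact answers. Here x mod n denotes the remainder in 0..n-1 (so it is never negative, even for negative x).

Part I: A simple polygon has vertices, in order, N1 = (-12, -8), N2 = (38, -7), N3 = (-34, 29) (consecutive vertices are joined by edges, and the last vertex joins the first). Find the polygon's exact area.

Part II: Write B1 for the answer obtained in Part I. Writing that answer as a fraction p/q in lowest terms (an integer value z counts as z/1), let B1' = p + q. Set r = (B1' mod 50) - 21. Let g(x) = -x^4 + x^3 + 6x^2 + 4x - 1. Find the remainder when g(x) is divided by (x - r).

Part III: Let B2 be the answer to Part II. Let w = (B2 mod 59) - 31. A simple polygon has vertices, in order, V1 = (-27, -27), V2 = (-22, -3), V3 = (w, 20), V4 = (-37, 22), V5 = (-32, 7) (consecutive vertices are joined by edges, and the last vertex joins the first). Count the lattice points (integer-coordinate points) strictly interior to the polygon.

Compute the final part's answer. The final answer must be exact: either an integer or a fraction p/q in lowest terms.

Part I: cross terms: (-12*-7 - 38*-8)=388, (38*29 - -34*-7)=864, (-34*-8 - -12*29)=620; twice the area = |1872| = 1872; area = 936; answer 936
Part II: B1 = 936; threaded value p + q = 937; r = 16; remainder = value at the root: -1*(16)^4 + 1*(16)^3 + 6*(16)^2 + 4*(16)^1 - 1 = (-65536) + (4096) + (1536) + (64) + (-1) = -59841; answer -59841
Part III: B2 = -59841; w = 13; cross terms: (-27*-3 - -22*-27)=-513, (-22*20 - 13*-3)=-401, (13*22 - -37*20)=1026, (-37*7 - -32*22)=445, (-32*-27 - -27*7)=1053; twice the area = |1610| = 1610; area = 805; boundary points = 1 + 1 + 2 + 5 + 1 = 10; strictly interior points = area - boundary/2 + 1 = 801; answer 801

801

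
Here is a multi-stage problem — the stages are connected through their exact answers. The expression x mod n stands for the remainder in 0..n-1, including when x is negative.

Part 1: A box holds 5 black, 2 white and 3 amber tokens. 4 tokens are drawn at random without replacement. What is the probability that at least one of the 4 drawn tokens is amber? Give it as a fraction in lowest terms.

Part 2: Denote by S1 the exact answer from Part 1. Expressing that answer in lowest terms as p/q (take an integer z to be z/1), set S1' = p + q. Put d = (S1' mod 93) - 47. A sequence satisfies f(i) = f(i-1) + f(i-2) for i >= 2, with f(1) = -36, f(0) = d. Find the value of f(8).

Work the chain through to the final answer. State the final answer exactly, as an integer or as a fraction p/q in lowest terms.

-1224

Part 1: total draws C(10,4) = 210; complement C(7,4) = 35; favorable 210 - 35 = 175; P = 5/6; answer 5/6
Part 2: S1 = 5/6; threaded value p + q = 11; d = -36; f(2) = 1*(-36) + 1*(-36) = -72; iterating: f(2)=-72, f(3)=-108, f(4)=-180, f(5)=-288, f(6)=-468, f(7)=-756, f(8)=-1224; answer -1224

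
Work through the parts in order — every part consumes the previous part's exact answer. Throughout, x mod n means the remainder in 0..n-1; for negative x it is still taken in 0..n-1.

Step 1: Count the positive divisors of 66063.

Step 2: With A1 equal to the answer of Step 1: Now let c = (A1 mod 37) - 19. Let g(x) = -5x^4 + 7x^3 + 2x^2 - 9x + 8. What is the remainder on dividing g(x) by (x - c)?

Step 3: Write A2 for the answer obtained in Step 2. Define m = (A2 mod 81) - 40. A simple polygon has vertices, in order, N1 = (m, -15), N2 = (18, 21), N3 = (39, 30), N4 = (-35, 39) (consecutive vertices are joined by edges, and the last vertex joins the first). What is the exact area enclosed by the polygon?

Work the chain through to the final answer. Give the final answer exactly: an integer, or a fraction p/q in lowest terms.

3465/2

Step 1: 66063 = 3 * 19^2 * 61; number of divisors = (1+1) * (2+1) * (1+1) = 12; answer 12
Step 2: A1 = 12; c = -7; remainder = value at the root: -5*(-7)^4 + 7*(-7)^3 + 2*(-7)^2 - 9*(-7)^1 + 8 = (-12005) + (-2401) + (98) + (63) + (8) = -14237; answer -14237
Step 3: A2 = -14237; m = -21; cross terms: (-21*21 - 18*-15)=-171, (18*30 - 39*21)=-279, (39*39 - -35*30)=2571, (-35*-15 - -21*39)=1344; twice the area = |3465| = 3465; area = 3465/2; answer 3465/2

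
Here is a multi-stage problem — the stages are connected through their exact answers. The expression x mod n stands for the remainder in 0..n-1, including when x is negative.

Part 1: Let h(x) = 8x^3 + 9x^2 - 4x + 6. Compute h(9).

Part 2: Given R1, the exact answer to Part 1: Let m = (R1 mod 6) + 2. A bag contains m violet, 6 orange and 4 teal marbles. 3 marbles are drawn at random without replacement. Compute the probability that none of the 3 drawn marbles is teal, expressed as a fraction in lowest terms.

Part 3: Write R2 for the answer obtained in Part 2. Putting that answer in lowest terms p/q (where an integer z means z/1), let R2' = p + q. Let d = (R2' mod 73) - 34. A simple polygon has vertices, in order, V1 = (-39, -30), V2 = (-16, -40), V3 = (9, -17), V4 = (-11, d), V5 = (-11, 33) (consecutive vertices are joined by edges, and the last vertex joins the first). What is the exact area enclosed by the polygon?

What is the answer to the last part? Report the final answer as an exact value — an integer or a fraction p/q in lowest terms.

3119/2

Part 1: 8*(9)^3 + 9*(9)^2 - 4*(9)^1 + 6 = (5832) + (729) + (-36) + (6) = 6531; answer 6531
Part 2: R1 = 6531; m = 5; total draws C(15,3) = 455; favorable C(11,3) = 165; P = 33/91; answer 33/91
Part 3: R2 = 33/91; threaded value p + q = 124; d = 17; cross terms: (-39*-40 - -16*-30)=1080, (-16*-17 - 9*-40)=632, (9*17 - -11*-17)=-34, (-11*33 - -11*17)=-176, (-11*-30 - -39*33)=1617; twice the area = |3119| = 3119; area = 3119/2; answer 3119/2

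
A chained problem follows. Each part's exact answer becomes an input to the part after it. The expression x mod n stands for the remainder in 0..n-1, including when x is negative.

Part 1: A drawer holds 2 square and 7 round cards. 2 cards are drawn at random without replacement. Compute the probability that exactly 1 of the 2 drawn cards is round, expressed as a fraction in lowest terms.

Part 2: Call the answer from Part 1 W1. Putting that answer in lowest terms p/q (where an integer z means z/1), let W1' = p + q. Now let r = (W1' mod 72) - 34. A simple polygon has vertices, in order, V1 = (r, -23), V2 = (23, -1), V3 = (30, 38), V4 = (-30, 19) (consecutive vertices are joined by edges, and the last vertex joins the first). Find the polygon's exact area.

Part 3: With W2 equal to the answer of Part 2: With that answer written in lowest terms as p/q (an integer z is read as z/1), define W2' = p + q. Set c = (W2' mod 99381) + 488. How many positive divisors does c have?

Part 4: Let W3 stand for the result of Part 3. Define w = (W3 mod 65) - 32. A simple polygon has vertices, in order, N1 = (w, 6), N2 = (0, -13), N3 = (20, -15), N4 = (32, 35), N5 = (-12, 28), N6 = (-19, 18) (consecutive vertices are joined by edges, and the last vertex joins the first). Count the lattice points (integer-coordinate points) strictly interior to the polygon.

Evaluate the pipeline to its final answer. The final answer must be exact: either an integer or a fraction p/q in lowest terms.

1848

Part 1: total draws C(9,2) = 36; favorable C(7,1)*C(2,1) = 14; P = 7/18; answer 7/18
Part 2: W1 = 7/18; threaded value p + q = 25; r = -9; cross terms: (-9*-1 - 23*-23)=538, (23*38 - 30*-1)=904, (30*19 - -30*38)=1710, (-30*-23 - -9*19)=861; twice the area = |4013| = 4013; area = 4013/2; answer 4013/2
Part 3: W2 = 4013/2; threaded value p + q = 4015; c = 4503; 4503 = 3 * 19 * 79; number of divisors = (1+1) * (1+1) * (1+1) = 8; answer 8
Part 4: W3 = 8; w = -24; cross terms: (-24*-13 - 0*6)=312, (0*-15 - 20*-13)=260, (20*35 - 32*-15)=1180, (32*28 - -12*35)=1316, (-12*18 - -19*28)=316, (-19*6 - -24*18)=318; twice the area = |3702| = 3702; area = 1851; boundary points = 1 + 2 + 2 + 1 + 1 + 1 = 8; strictly interior points = area - boundary/2 + 1 = 1848; answer 1848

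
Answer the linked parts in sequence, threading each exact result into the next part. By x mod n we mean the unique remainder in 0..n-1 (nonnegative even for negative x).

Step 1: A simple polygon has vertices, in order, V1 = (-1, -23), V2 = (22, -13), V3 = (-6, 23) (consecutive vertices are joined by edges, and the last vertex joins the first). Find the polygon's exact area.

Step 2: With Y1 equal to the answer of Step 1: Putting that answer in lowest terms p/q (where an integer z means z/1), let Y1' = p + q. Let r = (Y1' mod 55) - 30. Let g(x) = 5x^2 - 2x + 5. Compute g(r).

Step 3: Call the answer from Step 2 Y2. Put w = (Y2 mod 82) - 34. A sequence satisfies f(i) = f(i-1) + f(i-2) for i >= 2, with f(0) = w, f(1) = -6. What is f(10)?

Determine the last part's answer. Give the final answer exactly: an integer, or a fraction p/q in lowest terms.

Step 1: cross terms: (-1*-13 - 22*-23)=519, (22*23 - -6*-13)=428, (-6*-23 - -1*23)=161; twice the area = |1108| = 1108; area = 554; answer 554
Step 2: Y1 = 554; threaded value p + q = 555; r = -25; 5*(-25)^2 - 2*(-25)^1 + 5 = (3125) + (50) + (5) = 3180; answer 3180
Step 3: Y2 = 3180; w = 30; f(2) = 1*(-6) + 1*(30) = 24; iterating: f(2)=24, f(3)=18, f(4)=42, f(5)=60, f(6)=102, f(7)=162, f(8)=264, f(9)=426, f(10)=690; answer 690

690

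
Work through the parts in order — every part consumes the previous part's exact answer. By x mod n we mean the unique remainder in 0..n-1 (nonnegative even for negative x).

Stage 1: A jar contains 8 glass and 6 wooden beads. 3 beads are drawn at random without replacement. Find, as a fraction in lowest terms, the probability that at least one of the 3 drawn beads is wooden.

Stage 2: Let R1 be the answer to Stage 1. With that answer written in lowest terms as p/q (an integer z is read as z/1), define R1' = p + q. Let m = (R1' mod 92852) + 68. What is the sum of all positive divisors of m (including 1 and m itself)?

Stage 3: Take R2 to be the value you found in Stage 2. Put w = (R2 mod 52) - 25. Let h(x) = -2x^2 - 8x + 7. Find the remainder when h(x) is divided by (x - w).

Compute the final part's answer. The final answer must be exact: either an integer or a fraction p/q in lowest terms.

-227

Stage 1: total draws C(14,3) = 364; complement C(8,3) = 56; favorable 364 - 56 = 308; P = 11/13; answer 11/13
Stage 2: R1 = 11/13; threaded value p + q = 24; m = 92; 92 = 2^2 * 23; sigma = (1 + 2 + 4) * (1 + 23) = 7 * 24 = 168; answer 168
Stage 3: R2 = 168; w = -13; remainder = value at the root: -2*(-13)^2 - 8*(-13)^1 + 7 = (-338) + (104) + (7) = -227; answer -227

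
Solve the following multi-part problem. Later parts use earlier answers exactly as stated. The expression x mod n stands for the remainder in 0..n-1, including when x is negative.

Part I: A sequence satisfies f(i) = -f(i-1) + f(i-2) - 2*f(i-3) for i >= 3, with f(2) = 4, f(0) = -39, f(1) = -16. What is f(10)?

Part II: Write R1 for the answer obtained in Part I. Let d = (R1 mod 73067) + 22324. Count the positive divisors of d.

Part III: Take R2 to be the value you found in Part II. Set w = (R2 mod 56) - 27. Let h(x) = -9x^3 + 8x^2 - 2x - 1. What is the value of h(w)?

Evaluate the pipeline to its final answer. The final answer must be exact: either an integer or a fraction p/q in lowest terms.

Part I: f(3) = -1*(4) + 1*(-16) - 2*(-39) = 58; iterating: f(3)=58, f(4)=-22, f(5)=72, f(6)=-210, f(7)=326, f(8)=-680, f(9)=1426, f(10)=-2758; answer -2758
Part II: R1 = -2758; d = 92633; 92633 = 17 * 5449; number of divisors = (1+1) * (1+1) = 4; answer 4
Part III: R2 = 4; w = -23; -9*(-23)^3 + 8*(-23)^2 - 2*(-23)^1 - 1 = (109503) + (4232) + (46) + (-1) = 113780; answer 113780

113780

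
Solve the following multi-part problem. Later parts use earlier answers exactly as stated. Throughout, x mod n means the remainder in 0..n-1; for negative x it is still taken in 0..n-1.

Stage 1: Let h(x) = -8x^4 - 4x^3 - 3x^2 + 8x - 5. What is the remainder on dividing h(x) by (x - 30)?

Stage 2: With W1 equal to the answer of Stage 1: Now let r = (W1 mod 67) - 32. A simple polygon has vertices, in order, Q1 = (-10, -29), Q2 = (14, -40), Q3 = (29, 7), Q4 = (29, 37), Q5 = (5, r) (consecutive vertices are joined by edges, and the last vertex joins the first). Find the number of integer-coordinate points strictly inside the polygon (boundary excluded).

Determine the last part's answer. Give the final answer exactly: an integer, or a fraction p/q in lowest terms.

1767

Stage 1: remainder = value at the root: -8*(30)^4 - 4*(30)^3 - 3*(30)^2 + 8*(30)^1 - 5 = (-6480000) + (-108000) + (-2700) + (240) + (-5) = -6590465; answer -6590465
Stage 2: W1 = -6590465; r = 25; cross terms: (-10*-40 - 14*-29)=806, (14*7 - 29*-40)=1258, (29*37 - 29*7)=870, (29*25 - 5*37)=540, (5*-29 - -10*25)=105; twice the area = |3579| = 3579; area = 3579/2; boundary points = 1 + 1 + 30 + 12 + 3 = 47; strictly interior points = area - boundary/2 + 1 = 1767; answer 1767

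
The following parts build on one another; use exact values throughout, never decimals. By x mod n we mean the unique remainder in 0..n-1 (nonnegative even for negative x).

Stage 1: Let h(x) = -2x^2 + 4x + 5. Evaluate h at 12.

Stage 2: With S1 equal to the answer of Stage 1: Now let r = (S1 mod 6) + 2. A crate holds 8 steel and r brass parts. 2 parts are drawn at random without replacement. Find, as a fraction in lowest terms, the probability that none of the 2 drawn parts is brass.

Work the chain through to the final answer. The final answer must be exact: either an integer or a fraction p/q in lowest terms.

4/15

Stage 1: -2*(12)^2 + 4*(12)^1 + 5 = (-288) + (48) + (5) = -235; answer -235
Stage 2: S1 = -235; r = 7; total draws C(15,2) = 105; favorable C(8,2) = 28; P = 4/15; answer 4/15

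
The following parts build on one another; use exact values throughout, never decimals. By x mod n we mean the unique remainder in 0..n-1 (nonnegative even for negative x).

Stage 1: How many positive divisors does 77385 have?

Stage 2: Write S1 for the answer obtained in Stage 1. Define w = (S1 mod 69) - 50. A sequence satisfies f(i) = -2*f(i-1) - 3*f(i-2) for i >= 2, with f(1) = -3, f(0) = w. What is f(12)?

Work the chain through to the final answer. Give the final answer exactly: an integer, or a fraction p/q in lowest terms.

Stage 1: 77385 = 3 * 5 * 7 * 11 * 67; number of divisors = (1+1) * (1+1) * (1+1) * (1+1) * (1+1) = 32; answer 32
Stage 2: S1 = 32; w = -18; f(2) = -2*(-3) - 3*(-18) = 60; iterating: f(2)=60, f(3)=-111, f(4)=42, f(5)=249, f(6)=-624, f(7)=501, f(8)=870, f(9)=-3243, f(10)=3876, f(11)=1977, f(12)=-15582; answer -15582

-15582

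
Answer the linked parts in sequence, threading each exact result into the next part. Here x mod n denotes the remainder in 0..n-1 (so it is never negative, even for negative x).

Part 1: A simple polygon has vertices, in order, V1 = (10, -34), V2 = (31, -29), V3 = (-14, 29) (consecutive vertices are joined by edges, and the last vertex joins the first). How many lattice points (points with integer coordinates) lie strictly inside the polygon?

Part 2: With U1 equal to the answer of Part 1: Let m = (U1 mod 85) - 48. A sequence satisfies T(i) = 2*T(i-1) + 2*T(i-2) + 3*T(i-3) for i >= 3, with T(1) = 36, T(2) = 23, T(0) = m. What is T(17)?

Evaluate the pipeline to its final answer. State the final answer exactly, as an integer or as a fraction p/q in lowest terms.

Part 1: cross terms: (10*-29 - 31*-34)=764, (31*29 - -14*-29)=493, (-14*-34 - 10*29)=186; twice the area = |1443| = 1443; area = 1443/2; boundary points = 1 + 1 + 3 = 5; strictly interior points = area - boundary/2 + 1 = 720; answer 720
Part 2: U1 = 720; m = -8; T(3) = 2*(23) + 2*(36) + 3*(-8) = 94; iterating: T(3)=94, T(4)=342, T(5)=941, T(6)=2848, T(7)=8604, T(8)=25727, T(9)=77206, T(10)=231678, T(11)=694949, T(12)=2084872, T(13)=6254676, T(14)=18763943, T(15)=56291854, T(16)=168875622, T(17)=506626781; answer 506626781

506626781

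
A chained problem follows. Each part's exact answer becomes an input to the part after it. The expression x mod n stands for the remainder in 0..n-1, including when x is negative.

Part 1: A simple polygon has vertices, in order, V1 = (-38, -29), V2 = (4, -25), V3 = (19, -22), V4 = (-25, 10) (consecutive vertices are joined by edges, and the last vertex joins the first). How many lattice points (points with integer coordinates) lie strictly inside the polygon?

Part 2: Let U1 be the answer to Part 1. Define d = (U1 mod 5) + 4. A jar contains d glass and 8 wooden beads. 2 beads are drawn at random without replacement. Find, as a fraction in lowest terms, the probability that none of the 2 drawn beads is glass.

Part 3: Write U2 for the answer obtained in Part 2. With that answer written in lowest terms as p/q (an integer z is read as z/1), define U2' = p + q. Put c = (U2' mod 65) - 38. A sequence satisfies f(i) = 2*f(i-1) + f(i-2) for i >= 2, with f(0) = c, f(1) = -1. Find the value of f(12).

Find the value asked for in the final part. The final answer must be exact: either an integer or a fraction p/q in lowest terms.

Part 1: cross terms: (-38*-25 - 4*-29)=1066, (4*-22 - 19*-25)=387, (19*10 - -25*-22)=-360, (-25*-29 - -38*10)=1105; twice the area = |2198| = 2198; area = 1099; boundary points = 2 + 3 + 4 + 13 = 22; strictly interior points = area - boundary/2 + 1 = 1089; answer 1089
Part 2: U1 = 1089; d = 8; total draws C(16,2) = 120; favorable C(8,2) = 28; P = 7/30; answer 7/30
Part 3: U2 = 7/30; threaded value p + q = 37; c = -1; f(2) = 2*(-1) + 1*(-1) = -3; iterating: f(2)=-3, f(3)=-7, f(4)=-17, f(5)=-41, f(6)=-99, f(7)=-239, f(8)=-577, f(9)=-1393, f(10)=-3363, f(11)=-8119, f(12)=-19601; answer -19601

-19601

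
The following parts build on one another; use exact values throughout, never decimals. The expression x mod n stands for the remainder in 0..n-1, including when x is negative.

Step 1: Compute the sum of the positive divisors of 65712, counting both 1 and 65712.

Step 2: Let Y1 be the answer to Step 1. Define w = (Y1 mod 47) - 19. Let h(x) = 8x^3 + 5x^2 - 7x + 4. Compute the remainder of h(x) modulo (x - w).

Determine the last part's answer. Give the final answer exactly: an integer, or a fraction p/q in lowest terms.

Step 1: 65712 = 2^4 * 3 * 37^2; sigma = (1 + 2 + 4 + 8 + 16) * (1 + 3) * (1 + 37 + 1369) = 31 * 4 * 1407 = 174468; answer 174468
Step 2: Y1 = 174468; w = -15; remainder = value at the root: 8*(-15)^3 + 5*(-15)^2 - 7*(-15)^1 + 4 = (-27000) + (1125) + (105) + (4) = -25766; answer -25766

-25766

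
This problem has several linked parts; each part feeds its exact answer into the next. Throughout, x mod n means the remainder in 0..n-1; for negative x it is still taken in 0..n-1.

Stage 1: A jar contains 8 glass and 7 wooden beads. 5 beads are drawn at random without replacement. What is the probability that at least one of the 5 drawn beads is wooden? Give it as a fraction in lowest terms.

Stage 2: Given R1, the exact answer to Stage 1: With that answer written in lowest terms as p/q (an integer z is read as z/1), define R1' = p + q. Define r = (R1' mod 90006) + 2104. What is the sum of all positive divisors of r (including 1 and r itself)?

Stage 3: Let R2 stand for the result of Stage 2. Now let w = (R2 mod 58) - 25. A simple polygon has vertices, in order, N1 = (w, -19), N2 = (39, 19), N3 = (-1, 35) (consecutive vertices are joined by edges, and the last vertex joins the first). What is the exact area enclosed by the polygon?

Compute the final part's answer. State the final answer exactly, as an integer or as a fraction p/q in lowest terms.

Stage 1: total draws C(15,5) = 3003; complement C(8,5) = 56; favorable 3003 - 56 = 2947; P = 421/429; answer 421/429
Stage 2: R1 = 421/429; threaded value p + q = 850; r = 2954; 2954 = 2 * 7 * 211; sigma = (1 + 2) * (1 + 7) * (1 + 211) = 3 * 8 * 212 = 5088; answer 5088
Stage 3: R2 = 5088; w = 17; cross terms: (17*19 - 39*-19)=1064, (39*35 - -1*19)=1384, (-1*-19 - 17*35)=-576; twice the area = |1872| = 1872; area = 936; answer 936

936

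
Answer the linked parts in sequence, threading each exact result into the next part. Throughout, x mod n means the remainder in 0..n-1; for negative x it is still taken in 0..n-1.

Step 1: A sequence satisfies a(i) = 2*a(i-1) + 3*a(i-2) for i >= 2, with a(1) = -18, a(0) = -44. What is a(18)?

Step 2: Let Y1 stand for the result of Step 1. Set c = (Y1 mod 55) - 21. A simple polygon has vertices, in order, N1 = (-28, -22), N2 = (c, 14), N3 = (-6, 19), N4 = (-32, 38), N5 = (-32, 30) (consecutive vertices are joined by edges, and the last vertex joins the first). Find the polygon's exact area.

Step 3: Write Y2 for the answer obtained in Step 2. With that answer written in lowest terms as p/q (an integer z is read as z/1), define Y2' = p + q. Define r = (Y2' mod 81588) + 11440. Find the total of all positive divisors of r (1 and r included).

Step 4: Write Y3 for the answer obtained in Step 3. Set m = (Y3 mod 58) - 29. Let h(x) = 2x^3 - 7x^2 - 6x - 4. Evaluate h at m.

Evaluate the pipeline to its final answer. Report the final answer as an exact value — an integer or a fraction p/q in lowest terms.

-5503

Step 1: a(2) = 2*(-18) + 3*(-44) = -168; iterating: a(2)=-168, a(3)=-390, a(4)=-1284, a(5)=-3738, a(6)=-11328, a(7)=-33870, a(8)=-101724, a(9)=-305058, a(10)=-915288, a(11)=-2745750, a(12)=-8237364, a(13)=-24711978, a(14)=-74136048, a(15)=-222408030, a(16)=-667224204, a(17)=-2001672498, a(18)=-6005017608; answer -6005017608
Step 2: Y1 = -6005017608; c = 16; cross terms: (-28*14 - 16*-22)=-40, (16*19 - -6*14)=388, (-6*38 - -32*19)=380, (-32*30 - -32*38)=256, (-32*-22 - -28*30)=1544; twice the area = |2528| = 2528; area = 1264; answer 1264
Step 3: Y2 = 1264; threaded value p + q = 1265; r = 12705; 12705 = 3 * 5 * 7 * 11^2; sigma = (1 + 3) * (1 + 5) * (1 + 7) * (1 + 11 + 121) = 4 * 6 * 8 * 133 = 25536; answer 25536
Step 4: Y3 = 25536; m = -13; 2*(-13)^3 - 7*(-13)^2 - 6*(-13)^1 - 4 = (-4394) + (-1183) + (78) + (-4) = -5503; answer -5503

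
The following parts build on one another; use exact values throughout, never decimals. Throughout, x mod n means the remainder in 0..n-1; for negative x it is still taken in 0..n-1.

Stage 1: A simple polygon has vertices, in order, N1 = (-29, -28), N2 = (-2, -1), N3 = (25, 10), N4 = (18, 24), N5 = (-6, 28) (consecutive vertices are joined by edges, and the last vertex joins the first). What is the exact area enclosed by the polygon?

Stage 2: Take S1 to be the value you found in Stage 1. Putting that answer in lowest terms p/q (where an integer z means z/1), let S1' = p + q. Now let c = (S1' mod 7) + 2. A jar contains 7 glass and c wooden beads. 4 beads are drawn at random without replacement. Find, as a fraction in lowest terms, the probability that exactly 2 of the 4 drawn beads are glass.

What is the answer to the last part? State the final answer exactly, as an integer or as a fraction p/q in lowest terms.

28/65

Stage 1: cross terms: (-29*-1 - -2*-28)=-27, (-2*10 - 25*-1)=5, (25*24 - 18*10)=420, (18*28 - -6*24)=648, (-6*-28 - -29*28)=980; twice the area = |2026| = 2026; area = 1013; answer 1013
Stage 2: S1 = 1013; threaded value p + q = 1014; c = 8; total draws C(15,4) = 1365; favorable C(7,2)*C(8,2) = 588; P = 28/65; answer 28/65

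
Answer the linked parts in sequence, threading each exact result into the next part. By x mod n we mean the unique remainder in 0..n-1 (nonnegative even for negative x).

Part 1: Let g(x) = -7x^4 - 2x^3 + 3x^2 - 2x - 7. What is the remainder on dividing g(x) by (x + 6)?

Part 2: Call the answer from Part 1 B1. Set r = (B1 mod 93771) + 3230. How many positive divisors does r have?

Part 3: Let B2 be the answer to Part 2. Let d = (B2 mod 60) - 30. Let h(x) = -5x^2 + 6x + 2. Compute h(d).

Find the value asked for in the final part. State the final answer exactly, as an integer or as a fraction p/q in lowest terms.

-2550

Part 1: remainder = value at the root: -7*(-6)^4 - 2*(-6)^3 + 3*(-6)^2 - 2*(-6)^1 - 7 = (-9072) + (432) + (108) + (12) + (-7) = -8527; answer -8527
Part 2: B1 = -8527; r = 88474; 88474 = 2 * 31 * 1427; number of divisors = (1+1) * (1+1) * (1+1) = 8; answer 8
Part 3: B2 = 8; d = -22; -5*(-22)^2 + 6*(-22)^1 + 2 = (-2420) + (-132) + (2) = -2550; answer -2550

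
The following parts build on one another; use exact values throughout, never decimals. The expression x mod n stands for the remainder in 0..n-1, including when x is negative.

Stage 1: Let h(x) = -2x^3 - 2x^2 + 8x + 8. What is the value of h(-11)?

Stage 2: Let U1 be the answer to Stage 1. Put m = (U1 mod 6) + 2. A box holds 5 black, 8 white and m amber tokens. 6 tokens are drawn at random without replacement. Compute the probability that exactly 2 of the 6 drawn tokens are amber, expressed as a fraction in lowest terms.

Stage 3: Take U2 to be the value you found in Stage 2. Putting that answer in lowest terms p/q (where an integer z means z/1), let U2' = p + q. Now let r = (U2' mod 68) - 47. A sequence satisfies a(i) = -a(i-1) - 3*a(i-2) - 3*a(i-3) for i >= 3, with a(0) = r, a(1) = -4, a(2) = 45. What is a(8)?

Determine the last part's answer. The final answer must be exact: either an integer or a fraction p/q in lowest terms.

-1719

Stage 1: -2*(-11)^3 - 2*(-11)^2 + 8*(-11)^1 + 8 = (2662) + (-242) + (-88) + (8) = 2340; answer 2340
Stage 2: U1 = 2340; m = 2; total draws C(15,6) = 5005; favorable C(2,2)*C(13,4) = 715; P = 1/7; answer 1/7
Stage 3: U2 = 1/7; threaded value p + q = 8; r = -39; a(3) = -1*(45) - 3*(-4) - 3*(-39) = 84; iterating: a(3)=84, a(4)=-207, a(5)=-180, a(6)=549, a(7)=612, a(8)=-1719; answer -1719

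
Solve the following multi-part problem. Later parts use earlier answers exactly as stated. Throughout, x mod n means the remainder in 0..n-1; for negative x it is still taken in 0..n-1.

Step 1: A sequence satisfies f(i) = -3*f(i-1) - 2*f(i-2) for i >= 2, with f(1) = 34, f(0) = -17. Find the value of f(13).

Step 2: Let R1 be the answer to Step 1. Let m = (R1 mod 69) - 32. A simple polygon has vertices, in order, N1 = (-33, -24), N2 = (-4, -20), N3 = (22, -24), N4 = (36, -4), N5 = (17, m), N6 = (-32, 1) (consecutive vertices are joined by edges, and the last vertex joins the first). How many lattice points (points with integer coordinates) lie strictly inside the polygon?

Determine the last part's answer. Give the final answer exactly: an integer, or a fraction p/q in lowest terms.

Step 1: f(2) = -3*(34) - 2*(-17) = -68; iterating: f(2)=-68, f(3)=136, f(4)=-272, f(5)=544, f(6)=-1088, f(7)=2176, f(8)=-4352, f(9)=8704, f(10)=-17408, f(11)=34816, f(12)=-69632, f(13)=139264; answer 139264
Step 2: R1 = 139264; m = -10; cross terms: (-33*-20 - -4*-24)=564, (-4*-24 - 22*-20)=536, (22*-4 - 36*-24)=776, (36*-10 - 17*-4)=-292, (17*1 - -32*-10)=-303, (-32*-24 - -33*1)=801; twice the area = |2082| = 2082; area = 1041; boundary points = 1 + 2 + 2 + 1 + 1 + 1 = 8; strictly interior points = area - boundary/2 + 1 = 1038; answer 1038

1038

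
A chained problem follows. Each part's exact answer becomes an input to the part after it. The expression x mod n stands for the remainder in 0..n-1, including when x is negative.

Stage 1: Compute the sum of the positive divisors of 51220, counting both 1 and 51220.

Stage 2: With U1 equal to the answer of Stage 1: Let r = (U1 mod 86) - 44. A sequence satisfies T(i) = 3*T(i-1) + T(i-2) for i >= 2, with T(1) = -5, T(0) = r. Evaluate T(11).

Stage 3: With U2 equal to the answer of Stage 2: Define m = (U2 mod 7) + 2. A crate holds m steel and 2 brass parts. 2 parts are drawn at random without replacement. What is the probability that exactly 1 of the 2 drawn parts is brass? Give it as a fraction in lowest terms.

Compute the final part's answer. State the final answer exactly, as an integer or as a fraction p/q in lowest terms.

7/18

Stage 1: 51220 = 2^2 * 5 * 13 * 197; sigma = (1 + 2 + 4) * (1 + 5) * (1 + 13) * (1 + 197) = 7 * 6 * 14 * 198 = 116424; answer 116424
Stage 2: U1 = 116424; r = 22; T(2) = 3*(-5) + 1*(22) = 7; iterating: T(2)=7, T(3)=16, T(4)=55, T(5)=181, T(6)=598, T(7)=1975, T(8)=6523, T(9)=21544, T(10)=71155, T(11)=235009; answer 235009
Stage 3: U2 = 235009; m = 7; total draws C(9,2) = 36; favorable C(2,1)*C(7,1) = 14; P = 7/18; answer 7/18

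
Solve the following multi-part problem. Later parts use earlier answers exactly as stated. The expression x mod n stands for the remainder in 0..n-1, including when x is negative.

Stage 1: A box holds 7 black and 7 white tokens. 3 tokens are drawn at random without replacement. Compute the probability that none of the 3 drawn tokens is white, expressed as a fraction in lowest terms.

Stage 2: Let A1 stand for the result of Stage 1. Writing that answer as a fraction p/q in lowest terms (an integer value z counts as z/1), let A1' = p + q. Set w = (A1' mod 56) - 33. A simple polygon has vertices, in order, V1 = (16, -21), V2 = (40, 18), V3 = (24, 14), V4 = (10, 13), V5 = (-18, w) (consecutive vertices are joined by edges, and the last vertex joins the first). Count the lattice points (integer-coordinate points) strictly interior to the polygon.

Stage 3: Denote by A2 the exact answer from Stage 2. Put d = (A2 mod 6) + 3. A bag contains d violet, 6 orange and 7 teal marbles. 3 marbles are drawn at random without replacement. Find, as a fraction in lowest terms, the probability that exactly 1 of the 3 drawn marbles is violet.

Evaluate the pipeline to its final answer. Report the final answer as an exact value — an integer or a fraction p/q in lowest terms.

Stage 1: total draws C(14,3) = 364; favorable C(7,3) = 35; P = 5/52; answer 5/52
Stage 2: A1 = 5/52; threaded value p + q = 57; w = -32; cross terms: (16*18 - 40*-21)=1128, (40*14 - 24*18)=128, (24*13 - 10*14)=172, (10*-32 - -18*13)=-86, (-18*-21 - 16*-32)=890; twice the area = |2232| = 2232; area = 1116; boundary points = 3 + 4 + 1 + 1 + 1 = 10; strictly interior points = area - boundary/2 + 1 = 1112; answer 1112
Stage 3: A2 = 1112; d = 5; total draws C(18,3) = 816; favorable C(5,1)*C(13,2) = 390; P = 65/136; answer 65/136

65/136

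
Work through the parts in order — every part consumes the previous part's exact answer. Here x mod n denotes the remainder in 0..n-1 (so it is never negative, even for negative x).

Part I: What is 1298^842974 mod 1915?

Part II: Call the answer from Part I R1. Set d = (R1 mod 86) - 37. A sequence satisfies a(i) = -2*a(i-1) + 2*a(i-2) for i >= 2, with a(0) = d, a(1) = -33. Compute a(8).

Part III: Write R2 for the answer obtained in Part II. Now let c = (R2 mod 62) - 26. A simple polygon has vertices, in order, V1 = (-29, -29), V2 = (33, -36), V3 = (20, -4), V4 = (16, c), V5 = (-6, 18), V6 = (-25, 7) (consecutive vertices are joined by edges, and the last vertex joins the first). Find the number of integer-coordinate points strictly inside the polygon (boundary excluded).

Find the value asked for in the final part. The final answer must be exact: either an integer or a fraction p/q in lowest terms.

1952

Part I: squarings mod 1915: 1298^1=1298, 1298^2=1519, 1298^4=1701, 1298^8=1751, 1298^16=86, 1298^32=1651, 1298^64=756, 1298^128=866, 1298^256=1191, 1298^512=1381, 1298^1024=1736, 1298^2048=1401, 1298^4096=1841, 1298^8192=1646, 1298^16384=1506, 1298^32768=676, 1298^65536=1206, 1298^131072=951, 1298^262144=521, 1298^524288=1426; 1298^842974 = 1298^2 * 1298^4 * 1298^8 * 1298^16 * 1298^64 * 1298^128 * 1298^1024 * 1298^2048 * 1298^4096 * 1298^16384 * 1298^32768 * 1298^262144 * 1298^524288 = 569 (mod 1915); answer 569
Part II: R1 = 569; d = 16; a(2) = -2*(-33) + 2*(16) = 98; iterating: a(2)=98, a(3)=-262, a(4)=720, a(5)=-1964, a(6)=5368, a(7)=-14664, a(8)=40064; answer 40064
Part III: R2 = 40064; c = -14; cross terms: (-29*-36 - 33*-29)=2001, (33*-4 - 20*-36)=588, (20*-14 - 16*-4)=-216, (16*18 - -6*-14)=204, (-6*7 - -25*18)=408, (-25*-29 - -29*7)=928; twice the area = |3913| = 3913; area = 3913/2; boundary points = 1 + 1 + 2 + 2 + 1 + 4 = 11; strictly interior points = area - boundary/2 + 1 = 1952; answer 1952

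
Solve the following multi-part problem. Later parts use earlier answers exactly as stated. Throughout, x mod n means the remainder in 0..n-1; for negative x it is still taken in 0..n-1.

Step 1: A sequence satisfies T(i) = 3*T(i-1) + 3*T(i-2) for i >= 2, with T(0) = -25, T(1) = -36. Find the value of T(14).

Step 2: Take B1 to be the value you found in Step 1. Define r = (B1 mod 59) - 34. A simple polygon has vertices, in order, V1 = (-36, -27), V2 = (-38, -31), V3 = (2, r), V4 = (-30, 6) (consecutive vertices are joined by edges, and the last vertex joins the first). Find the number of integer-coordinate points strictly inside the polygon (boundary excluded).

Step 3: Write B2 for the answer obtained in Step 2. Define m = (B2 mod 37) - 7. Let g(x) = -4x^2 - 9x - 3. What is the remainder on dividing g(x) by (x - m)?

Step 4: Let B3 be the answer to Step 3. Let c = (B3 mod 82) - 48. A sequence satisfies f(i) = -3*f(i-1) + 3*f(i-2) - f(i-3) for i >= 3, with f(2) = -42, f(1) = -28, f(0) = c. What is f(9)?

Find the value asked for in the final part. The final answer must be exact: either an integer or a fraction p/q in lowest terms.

Step 1: T(2) = 3*(-36) + 3*(-25) = -183; iterating: T(2)=-183, T(3)=-657, T(4)=-2520, T(5)=-9531, T(6)=-36153, T(7)=-137052, T(8)=-519615, T(9)=-1970001, T(10)=-7468848, T(11)=-28316547, T(12)=-107356185, T(13)=-407018196, T(14)=-1543123143; answer -1543123143
Step 2: B1 = -1543123143; r = -7; cross terms: (-36*-31 - -38*-27)=90, (-38*-7 - 2*-31)=328, (2*6 - -30*-7)=-198, (-30*-27 - -36*6)=1026; twice the area = |1246| = 1246; area = 623; boundary points = 2 + 8 + 1 + 3 = 14; strictly interior points = area - boundary/2 + 1 = 617; answer 617
Step 3: B2 = 617; m = 18; remainder = value at the root: -4*(18)^2 - 9*(18)^1 - 3 = (-1296) + (-162) + (-3) = -1461; answer -1461
Step 4: B3 = -1461; c = -33; f(3) = -3*(-42) + 3*(-28) - 1*(-33) = 75; iterating: f(3)=75, f(4)=-323, f(5)=1236, f(6)=-4752, f(7)=18287, f(8)=-70353, f(9)=270672; answer 270672

270672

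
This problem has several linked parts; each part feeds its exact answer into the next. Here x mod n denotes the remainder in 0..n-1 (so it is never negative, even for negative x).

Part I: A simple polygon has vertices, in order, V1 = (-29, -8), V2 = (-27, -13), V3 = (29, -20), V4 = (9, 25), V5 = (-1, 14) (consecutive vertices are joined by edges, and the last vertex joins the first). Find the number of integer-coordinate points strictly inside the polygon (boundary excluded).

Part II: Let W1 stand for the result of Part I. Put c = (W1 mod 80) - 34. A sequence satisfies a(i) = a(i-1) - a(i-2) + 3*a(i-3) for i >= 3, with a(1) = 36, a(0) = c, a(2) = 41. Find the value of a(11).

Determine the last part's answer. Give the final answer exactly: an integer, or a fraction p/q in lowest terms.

Part I: cross terms: (-29*-13 - -27*-8)=161, (-27*-20 - 29*-13)=917, (29*25 - 9*-20)=905, (9*14 - -1*25)=151, (-1*-8 - -29*14)=414; twice the area = |2548| = 2548; area = 1274; boundary points = 1 + 7 + 5 + 1 + 2 = 16; strictly interior points = area - boundary/2 + 1 = 1267; answer 1267
Part II: W1 = 1267; c = 33; a(3) = 1*(41) - 1*(36) + 3*(33) = 104; iterating: a(3)=104, a(4)=171, a(5)=190, a(6)=331, a(7)=654, a(8)=893, a(9)=1232, a(10)=2301, a(11)=3748; answer 3748

3748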